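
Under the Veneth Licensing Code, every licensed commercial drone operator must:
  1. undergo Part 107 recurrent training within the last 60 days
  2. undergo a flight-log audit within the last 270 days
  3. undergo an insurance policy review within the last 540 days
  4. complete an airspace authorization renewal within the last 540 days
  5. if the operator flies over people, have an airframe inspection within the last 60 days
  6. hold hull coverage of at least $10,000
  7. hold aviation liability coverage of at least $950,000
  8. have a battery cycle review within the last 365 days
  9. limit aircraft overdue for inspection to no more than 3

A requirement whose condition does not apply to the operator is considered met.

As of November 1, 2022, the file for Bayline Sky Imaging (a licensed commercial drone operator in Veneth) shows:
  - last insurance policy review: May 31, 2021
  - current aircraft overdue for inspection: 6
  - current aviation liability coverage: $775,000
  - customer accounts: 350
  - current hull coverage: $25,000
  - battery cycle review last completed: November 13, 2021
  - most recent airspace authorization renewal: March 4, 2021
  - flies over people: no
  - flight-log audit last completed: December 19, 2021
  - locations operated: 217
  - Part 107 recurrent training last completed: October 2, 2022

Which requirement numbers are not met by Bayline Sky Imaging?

1. Part 107 recurrent training 30 days ago vs limit 60 → met
2. flight-log audit 317 days ago vs limit 270 → not met
3. insurance policy review 519 days ago vs limit 540 → met
4. airspace authorization renewal 607 days ago vs limit 540 → not met
5. condition 'flies over people' does not hold → requirement n/a → met
6. hull coverage $25,000 ≥ $10,000 → met
7. aviation liability coverage $775,000 < $950,000 → not met
8. battery cycle review 353 days ago vs limit 365 → met
9. aircraft overdue for inspection 6 > 3 → not met
Not met: 2, 4, 7, 9

2, 4, 7, 9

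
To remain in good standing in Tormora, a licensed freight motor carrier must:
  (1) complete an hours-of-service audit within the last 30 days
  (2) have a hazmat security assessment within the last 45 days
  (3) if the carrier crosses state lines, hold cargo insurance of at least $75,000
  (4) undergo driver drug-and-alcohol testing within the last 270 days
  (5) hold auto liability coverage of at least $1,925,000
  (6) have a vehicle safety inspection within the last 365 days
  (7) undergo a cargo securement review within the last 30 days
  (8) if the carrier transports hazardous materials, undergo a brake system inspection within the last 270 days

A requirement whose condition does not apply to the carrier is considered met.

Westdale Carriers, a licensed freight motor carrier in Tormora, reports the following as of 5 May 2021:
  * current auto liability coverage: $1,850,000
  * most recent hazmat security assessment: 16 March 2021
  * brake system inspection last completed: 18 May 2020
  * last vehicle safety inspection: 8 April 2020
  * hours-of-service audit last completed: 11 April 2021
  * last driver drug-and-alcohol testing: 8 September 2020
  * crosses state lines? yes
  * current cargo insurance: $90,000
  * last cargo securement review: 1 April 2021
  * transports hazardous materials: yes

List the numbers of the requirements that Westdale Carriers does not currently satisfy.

2, 5, 6, 7, 8

1. hours-of-service audit 24 days ago vs limit 30 → met
2. hazmat security assessment 50 days ago vs limit 45 → not met
3. condition 'crosses state lines' holds; cargo insurance $90,000 ≥ $75,000 → met
4. driver drug-and-alcohol testing 239 days ago vs limit 270 → met
5. auto liability coverage $1,850,000 < $1,925,000 → not met
6. vehicle safety inspection 392 days ago vs limit 365 → not met
7. cargo securement review 34 days ago vs limit 30 → not met
8. condition 'transports hazardous materials' holds; brake system inspection 352 days ago vs limit 270 → not met
Not met: 2, 5, 6, 7, 8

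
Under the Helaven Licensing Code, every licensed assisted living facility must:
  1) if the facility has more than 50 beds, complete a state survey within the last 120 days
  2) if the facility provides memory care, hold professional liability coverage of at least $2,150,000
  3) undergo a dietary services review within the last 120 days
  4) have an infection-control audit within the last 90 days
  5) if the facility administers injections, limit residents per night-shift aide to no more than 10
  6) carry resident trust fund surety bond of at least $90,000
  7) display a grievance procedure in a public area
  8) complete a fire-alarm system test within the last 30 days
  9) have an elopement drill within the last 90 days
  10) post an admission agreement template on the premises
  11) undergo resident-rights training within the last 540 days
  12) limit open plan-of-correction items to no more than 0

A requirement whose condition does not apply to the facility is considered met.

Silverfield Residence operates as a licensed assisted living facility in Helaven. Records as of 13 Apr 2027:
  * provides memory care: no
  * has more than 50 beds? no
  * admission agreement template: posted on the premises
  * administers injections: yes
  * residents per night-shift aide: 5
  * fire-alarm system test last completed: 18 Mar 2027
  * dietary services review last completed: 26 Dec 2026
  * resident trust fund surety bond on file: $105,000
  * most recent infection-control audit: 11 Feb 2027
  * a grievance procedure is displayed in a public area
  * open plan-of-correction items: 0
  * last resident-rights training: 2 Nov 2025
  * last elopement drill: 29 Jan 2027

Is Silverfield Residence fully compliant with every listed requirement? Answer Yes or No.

Yes

1. condition 'has more than 50 beds' does not hold → requirement n/a → met
2. condition 'provides memory care' does not hold → requirement n/a → met
3. dietary services review 108 days ago vs limit 120 → met
4. infection-control audit 61 days ago vs limit 90 → met
5. condition 'administers injections' holds; residents per night-shift aide 5 ≤ 10 → met
6. resident trust fund surety bond $105,000 ≥ $90,000 → met
7. grievance procedure present → met
8. fire-alarm system test 26 days ago vs limit 30 → met
9. elopement drill 74 days ago vs limit 90 → met
10. admission agreement template present → met
11. resident-rights training 527 days ago vs limit 540 → met
12. open plan-of-correction items 0 ≤ 0 → met
All met.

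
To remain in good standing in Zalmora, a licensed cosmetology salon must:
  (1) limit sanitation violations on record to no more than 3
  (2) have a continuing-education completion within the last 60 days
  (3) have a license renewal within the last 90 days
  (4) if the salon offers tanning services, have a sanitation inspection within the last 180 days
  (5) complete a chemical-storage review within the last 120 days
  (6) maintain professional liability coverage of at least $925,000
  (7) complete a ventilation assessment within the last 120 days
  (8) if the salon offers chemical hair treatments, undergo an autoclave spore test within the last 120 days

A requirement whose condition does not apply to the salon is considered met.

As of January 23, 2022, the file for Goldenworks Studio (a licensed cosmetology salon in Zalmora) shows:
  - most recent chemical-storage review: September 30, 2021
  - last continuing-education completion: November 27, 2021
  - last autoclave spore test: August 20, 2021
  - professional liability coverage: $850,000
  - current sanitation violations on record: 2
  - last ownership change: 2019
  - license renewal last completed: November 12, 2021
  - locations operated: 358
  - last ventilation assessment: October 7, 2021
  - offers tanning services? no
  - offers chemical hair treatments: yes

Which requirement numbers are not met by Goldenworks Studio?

1. sanitation violations on record 2 ≤ 3 → met
2. continuing-education completion 57 days ago vs limit 60 → met
3. license renewal 72 days ago vs limit 90 → met
4. condition 'offers tanning services' does not hold → requirement n/a → met
5. chemical-storage review 115 days ago vs limit 120 → met
6. professional liability coverage $850,000 < $925,000 → not met
7. ventilation assessment 108 days ago vs limit 120 → met
8. condition 'offers chemical hair treatments' holds; autoclave spore test 156 days ago vs limit 120 → not met
Not met: 6, 8

6, 8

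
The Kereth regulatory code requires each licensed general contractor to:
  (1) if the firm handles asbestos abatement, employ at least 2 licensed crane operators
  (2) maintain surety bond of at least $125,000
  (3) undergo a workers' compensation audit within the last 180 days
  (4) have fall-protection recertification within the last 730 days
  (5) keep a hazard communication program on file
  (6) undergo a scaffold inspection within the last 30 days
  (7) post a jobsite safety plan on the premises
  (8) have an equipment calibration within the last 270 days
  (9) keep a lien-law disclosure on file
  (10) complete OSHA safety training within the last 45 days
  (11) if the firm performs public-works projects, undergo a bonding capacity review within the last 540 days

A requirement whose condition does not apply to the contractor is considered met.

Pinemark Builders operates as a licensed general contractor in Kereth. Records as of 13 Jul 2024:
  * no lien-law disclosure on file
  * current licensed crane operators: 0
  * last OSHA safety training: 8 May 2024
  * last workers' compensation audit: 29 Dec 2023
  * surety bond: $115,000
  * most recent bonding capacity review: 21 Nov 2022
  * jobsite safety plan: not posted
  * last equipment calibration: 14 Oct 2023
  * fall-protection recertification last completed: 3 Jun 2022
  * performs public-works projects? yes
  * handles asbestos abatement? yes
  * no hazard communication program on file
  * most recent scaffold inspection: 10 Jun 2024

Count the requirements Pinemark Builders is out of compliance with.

1. condition 'handles asbestos abatement' holds; licensed crane operators 0 < 2 → not met
2. surety bond $115,000 < $125,000 → not met
3. workers' compensation audit 197 days ago vs limit 180 → not met
4. fall-protection recertification 771 days ago vs limit 730 → not met
5. hazard communication program absent → not met
6. scaffold inspection 33 days ago vs limit 30 → not met
7. jobsite safety plan absent → not met
8. equipment calibration 273 days ago vs limit 270 → not met
9. lien-law disclosure absent → not met
10. OSHA safety training 66 days ago vs limit 45 → not met
11. condition 'performs public-works projects' holds; bonding capacity review 600 days ago vs limit 540 → not met
Not met: 11 of 11

11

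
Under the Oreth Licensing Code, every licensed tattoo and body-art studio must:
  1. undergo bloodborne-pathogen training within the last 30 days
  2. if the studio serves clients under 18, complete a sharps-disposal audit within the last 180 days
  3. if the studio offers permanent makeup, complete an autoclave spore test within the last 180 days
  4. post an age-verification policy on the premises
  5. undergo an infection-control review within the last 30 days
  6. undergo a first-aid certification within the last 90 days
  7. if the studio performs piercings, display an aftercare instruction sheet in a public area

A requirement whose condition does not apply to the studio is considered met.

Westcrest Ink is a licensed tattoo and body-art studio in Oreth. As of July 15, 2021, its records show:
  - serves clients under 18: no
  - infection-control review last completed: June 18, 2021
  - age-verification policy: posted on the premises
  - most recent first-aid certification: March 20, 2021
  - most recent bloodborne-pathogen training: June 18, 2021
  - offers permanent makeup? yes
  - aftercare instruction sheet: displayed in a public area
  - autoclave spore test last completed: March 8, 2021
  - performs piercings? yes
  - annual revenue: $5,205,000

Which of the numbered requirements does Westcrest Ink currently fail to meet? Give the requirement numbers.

6

1. bloodborne-pathogen training 27 days ago vs limit 30 → met
2. condition 'serves clients under 18' does not hold → requirement n/a → met
3. condition 'offers permanent makeup' holds; autoclave spore test 129 days ago vs limit 180 → met
4. age-verification policy present → met
5. infection-control review 27 days ago vs limit 30 → met
6. first-aid certification 117 days ago vs limit 90 → not met
7. condition 'performs piercings' holds; aftercare instruction sheet present → met
Not met: 6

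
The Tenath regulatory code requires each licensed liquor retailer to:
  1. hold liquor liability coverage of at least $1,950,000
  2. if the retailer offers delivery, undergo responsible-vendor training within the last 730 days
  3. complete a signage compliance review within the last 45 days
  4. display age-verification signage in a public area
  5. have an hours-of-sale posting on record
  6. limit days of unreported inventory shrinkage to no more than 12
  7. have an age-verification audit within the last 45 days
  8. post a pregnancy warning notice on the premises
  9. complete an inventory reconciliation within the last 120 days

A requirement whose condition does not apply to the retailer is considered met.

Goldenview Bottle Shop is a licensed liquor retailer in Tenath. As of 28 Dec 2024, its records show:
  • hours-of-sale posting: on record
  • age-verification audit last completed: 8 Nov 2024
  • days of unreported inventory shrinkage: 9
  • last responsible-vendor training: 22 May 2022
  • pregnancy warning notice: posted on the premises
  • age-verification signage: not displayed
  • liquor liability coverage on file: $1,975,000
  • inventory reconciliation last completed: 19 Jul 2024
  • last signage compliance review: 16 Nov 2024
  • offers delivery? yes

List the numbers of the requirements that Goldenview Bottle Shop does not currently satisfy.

1. liquor liability coverage $1,975,000 ≥ $1,950,000 → met
2. condition 'offers delivery' holds; responsible-vendor training 951 days ago vs limit 730 → not met
3. signage compliance review 42 days ago vs limit 45 → met
4. age-verification signage absent → not met
5. hours-of-sale posting present → met
6. days of unreported inventory shrinkage 9 ≤ 12 → met
7. age-verification audit 50 days ago vs limit 45 → not met
8. pregnancy warning notice present → met
9. inventory reconciliation 162 days ago vs limit 120 → not met
Not met: 2, 4, 7, 9

2, 4, 7, 9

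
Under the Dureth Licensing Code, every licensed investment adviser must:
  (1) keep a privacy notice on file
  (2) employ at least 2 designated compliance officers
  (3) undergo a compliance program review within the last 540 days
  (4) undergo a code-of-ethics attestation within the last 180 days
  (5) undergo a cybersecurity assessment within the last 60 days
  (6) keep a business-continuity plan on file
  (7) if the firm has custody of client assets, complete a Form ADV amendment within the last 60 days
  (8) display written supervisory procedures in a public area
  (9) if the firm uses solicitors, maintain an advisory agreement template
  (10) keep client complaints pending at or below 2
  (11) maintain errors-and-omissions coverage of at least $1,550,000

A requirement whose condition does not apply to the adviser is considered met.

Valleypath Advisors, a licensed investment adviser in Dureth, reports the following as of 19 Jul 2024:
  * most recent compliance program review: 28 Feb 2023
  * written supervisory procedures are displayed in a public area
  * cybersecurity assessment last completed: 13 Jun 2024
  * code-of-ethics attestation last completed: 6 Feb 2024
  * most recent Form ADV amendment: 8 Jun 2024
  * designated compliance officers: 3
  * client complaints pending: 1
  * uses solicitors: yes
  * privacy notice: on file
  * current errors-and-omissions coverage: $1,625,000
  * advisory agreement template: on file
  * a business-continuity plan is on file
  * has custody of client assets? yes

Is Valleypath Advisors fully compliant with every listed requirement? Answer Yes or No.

1. privacy notice present → met
2. designated compliance officers 3 ≥ 2 → met
3. compliance program review 507 days ago vs limit 540 → met
4. code-of-ethics attestation 164 days ago vs limit 180 → met
5. cybersecurity assessment 36 days ago vs limit 60 → met
6. business-continuity plan present → met
7. condition 'has custody of client assets' holds; Form ADV amendment 41 days ago vs limit 60 → met
8. written supervisory procedures present → met
9. condition 'uses solicitors' holds; advisory agreement template present → met
10. client complaints pending 1 ≤ 2 → met
11. errors-and-omissions coverage $1,625,000 ≥ $1,550,000 → met
All met.

Yes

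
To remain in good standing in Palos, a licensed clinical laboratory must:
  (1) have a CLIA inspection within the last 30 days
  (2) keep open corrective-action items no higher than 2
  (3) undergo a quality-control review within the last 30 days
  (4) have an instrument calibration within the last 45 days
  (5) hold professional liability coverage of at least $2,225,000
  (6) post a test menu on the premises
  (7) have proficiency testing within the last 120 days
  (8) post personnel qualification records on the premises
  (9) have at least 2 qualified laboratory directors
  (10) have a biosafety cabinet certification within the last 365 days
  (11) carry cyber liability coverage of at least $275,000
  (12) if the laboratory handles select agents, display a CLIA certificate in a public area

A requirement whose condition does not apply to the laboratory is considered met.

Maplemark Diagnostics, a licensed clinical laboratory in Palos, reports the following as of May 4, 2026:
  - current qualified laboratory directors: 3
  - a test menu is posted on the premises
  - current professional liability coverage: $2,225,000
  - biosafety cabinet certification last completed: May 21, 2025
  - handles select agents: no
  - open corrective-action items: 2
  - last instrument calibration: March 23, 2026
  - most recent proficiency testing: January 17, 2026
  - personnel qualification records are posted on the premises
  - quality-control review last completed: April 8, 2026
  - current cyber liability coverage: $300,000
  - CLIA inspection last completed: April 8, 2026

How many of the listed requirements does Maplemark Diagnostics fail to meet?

1. CLIA inspection 26 days ago vs limit 30 → met
2. open corrective-action items 2 ≤ 2 → met
3. quality-control review 26 days ago vs limit 30 → met
4. instrument calibration 42 days ago vs limit 45 → met
5. professional liability coverage $2,225,000 ≥ $2,225,000 → met
6. test menu present → met
7. proficiency testing 107 days ago vs limit 120 → met
8. personnel qualification records present → met
9. qualified laboratory directors 3 ≥ 2 → met
10. biosafety cabinet certification 348 days ago vs limit 365 → met
11. cyber liability coverage $300,000 ≥ $275,000 → met
12. condition 'handles select agents' does not hold → requirement n/a → met
Not met: 0 of 12

0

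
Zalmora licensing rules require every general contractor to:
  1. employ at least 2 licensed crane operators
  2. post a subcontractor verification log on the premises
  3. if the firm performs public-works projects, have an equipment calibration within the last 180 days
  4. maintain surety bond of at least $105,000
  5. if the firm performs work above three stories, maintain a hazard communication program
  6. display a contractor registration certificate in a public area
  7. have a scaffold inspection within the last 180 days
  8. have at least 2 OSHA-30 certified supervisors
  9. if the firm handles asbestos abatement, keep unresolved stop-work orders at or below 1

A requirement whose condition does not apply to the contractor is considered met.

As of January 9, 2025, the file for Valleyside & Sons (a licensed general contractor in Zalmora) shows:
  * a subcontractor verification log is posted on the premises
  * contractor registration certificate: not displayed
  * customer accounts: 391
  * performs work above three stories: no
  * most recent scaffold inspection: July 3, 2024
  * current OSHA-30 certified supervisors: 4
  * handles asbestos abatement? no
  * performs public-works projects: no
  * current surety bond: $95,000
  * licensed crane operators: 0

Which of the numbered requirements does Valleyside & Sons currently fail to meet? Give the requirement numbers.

1, 4, 6, 7

1. licensed crane operators 0 < 2 → not met
2. subcontractor verification log present → met
3. condition 'performs public-works projects' does not hold → requirement n/a → met
4. surety bond $95,000 < $105,000 → not met
5. condition 'performs work above three stories' does not hold → requirement n/a → met
6. contractor registration certificate absent → not met
7. scaffold inspection 190 days ago vs limit 180 → not met
8. OSHA-30 certified supervisors 4 ≥ 2 → met
9. condition 'handles asbestos abatement' does not hold → requirement n/a → met
Not met: 1, 4, 6, 7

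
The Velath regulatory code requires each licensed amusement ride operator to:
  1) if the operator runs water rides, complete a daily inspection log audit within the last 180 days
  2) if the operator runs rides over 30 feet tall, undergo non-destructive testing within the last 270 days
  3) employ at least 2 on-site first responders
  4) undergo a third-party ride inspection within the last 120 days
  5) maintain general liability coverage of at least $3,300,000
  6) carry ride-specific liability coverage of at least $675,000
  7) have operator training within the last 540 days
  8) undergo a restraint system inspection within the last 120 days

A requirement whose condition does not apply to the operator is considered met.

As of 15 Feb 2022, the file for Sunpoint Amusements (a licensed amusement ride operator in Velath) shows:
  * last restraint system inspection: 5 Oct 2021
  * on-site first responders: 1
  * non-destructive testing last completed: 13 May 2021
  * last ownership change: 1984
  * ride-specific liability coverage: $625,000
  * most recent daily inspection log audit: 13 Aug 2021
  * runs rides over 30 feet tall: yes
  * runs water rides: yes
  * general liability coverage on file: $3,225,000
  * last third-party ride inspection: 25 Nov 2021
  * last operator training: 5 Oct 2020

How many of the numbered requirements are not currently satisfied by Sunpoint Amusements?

1. condition 'runs water rides' holds; daily inspection log audit 186 days ago vs limit 180 → not met
2. condition 'runs rides over 30 feet tall' holds; non-destructive testing 278 days ago vs limit 270 → not met
3. on-site first responders 1 < 2 → not met
4. third-party ride inspection 82 days ago vs limit 120 → met
5. general liability coverage $3,225,000 < $3,300,000 → not met
6. ride-specific liability coverage $625,000 < $675,000 → not met
7. operator training 498 days ago vs limit 540 → met
8. restraint system inspection 133 days ago vs limit 120 → not met
Not met: 6 of 8

6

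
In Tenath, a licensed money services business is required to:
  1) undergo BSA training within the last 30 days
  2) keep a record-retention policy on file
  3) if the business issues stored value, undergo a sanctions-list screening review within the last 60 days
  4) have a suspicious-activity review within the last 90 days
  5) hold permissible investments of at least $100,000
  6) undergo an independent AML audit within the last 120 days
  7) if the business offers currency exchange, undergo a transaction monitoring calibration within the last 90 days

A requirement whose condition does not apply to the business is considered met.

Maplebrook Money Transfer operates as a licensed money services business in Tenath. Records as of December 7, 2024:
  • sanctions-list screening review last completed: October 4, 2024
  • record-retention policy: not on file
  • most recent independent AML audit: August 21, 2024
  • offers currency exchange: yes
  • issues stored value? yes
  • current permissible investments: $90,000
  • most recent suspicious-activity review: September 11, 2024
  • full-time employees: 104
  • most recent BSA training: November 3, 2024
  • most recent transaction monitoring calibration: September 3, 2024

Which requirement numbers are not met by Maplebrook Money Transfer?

1. BSA training 34 days ago vs limit 30 → not met
2. record-retention policy absent → not met
3. condition 'issues stored value' holds; sanctions-list screening review 64 days ago vs limit 60 → not met
4. suspicious-activity review 87 days ago vs limit 90 → met
5. permissible investments $90,000 < $100,000 → not met
6. independent AML audit 108 days ago vs limit 120 → met
7. condition 'offers currency exchange' holds; transaction monitoring calibration 95 days ago vs limit 90 → not met
Not met: 1, 2, 3, 5, 7

1, 2, 3, 5, 7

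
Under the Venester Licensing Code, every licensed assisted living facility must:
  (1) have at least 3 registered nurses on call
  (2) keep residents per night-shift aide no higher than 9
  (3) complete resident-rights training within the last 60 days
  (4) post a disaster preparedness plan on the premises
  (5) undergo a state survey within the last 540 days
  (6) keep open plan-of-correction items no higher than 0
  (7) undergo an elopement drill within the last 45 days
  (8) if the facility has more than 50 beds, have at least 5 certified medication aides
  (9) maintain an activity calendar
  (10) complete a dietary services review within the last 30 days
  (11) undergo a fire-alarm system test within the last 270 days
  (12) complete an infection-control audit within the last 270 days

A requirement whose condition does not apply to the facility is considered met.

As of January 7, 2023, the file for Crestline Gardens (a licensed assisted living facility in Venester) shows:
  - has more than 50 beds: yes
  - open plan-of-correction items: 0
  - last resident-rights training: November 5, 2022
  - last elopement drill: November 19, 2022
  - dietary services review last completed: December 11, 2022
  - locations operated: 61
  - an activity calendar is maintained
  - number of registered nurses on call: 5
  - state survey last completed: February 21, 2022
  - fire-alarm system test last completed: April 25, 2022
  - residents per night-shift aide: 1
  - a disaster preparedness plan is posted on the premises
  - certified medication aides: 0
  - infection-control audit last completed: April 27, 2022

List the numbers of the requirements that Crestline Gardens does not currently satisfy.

1. registered nurses on call 5 ≥ 3 → met
2. residents per night-shift aide 1 ≤ 9 → met
3. resident-rights training 63 days ago vs limit 60 → not met
4. disaster preparedness plan present → met
5. state survey 320 days ago vs limit 540 → met
6. open plan-of-correction items 0 ≤ 0 → met
7. elopement drill 49 days ago vs limit 45 → not met
8. condition 'has more than 50 beds' holds; certified medication aides 0 < 5 → not met
9. activity calendar present → met
10. dietary services review 27 days ago vs limit 30 → met
11. fire-alarm system test 257 days ago vs limit 270 → met
12. infection-control audit 255 days ago vs limit 270 → met
Not met: 3, 7, 8

3, 7, 8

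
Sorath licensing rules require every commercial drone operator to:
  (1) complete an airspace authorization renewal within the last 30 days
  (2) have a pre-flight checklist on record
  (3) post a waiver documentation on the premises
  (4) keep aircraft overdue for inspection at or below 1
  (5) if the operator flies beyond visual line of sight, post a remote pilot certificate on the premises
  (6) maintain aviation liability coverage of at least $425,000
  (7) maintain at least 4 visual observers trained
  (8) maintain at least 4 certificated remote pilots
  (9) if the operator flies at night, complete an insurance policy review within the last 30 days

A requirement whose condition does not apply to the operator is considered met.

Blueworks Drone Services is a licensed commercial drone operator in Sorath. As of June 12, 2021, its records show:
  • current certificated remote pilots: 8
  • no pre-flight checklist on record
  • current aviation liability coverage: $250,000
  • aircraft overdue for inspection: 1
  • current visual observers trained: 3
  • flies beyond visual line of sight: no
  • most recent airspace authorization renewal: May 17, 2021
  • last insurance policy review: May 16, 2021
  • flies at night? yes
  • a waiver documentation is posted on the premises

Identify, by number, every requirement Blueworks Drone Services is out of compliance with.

2, 6, 7

1. airspace authorization renewal 26 days ago vs limit 30 → met
2. pre-flight checklist absent → not met
3. waiver documentation present → met
4. aircraft overdue for inspection 1 ≤ 1 → met
5. condition 'flies beyond visual line of sight' does not hold → requirement n/a → met
6. aviation liability coverage $250,000 < $425,000 → not met
7. visual observers trained 3 < 4 → not met
8. certificated remote pilots 8 ≥ 4 → met
9. condition 'flies at night' holds; insurance policy review 27 days ago vs limit 30 → met
Not met: 2, 6, 7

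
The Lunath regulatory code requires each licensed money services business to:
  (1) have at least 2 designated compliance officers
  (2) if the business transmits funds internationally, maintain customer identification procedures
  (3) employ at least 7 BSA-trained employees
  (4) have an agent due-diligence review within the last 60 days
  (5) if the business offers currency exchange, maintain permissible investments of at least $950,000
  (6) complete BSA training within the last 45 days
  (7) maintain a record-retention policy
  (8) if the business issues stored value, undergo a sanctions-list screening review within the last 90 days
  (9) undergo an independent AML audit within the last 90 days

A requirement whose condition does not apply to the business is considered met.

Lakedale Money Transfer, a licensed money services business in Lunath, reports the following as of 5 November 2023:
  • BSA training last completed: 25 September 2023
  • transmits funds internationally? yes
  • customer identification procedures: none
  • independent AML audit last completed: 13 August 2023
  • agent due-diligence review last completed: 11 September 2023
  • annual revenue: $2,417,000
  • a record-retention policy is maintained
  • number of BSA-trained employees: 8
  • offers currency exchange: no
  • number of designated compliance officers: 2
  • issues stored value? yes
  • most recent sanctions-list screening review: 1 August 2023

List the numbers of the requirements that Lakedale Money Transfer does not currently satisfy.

2, 8

1. designated compliance officers 2 ≥ 2 → met
2. condition 'transmits funds internationally' holds; customer identification procedures absent → not met
3. BSA-trained employees 8 ≥ 7 → met
4. agent due-diligence review 55 days ago vs limit 60 → met
5. condition 'offers currency exchange' does not hold → requirement n/a → met
6. BSA training 41 days ago vs limit 45 → met
7. record-retention policy present → met
8. condition 'issues stored value' holds; sanctions-list screening review 96 days ago vs limit 90 → not met
9. independent AML audit 84 days ago vs limit 90 → met
Not met: 2, 8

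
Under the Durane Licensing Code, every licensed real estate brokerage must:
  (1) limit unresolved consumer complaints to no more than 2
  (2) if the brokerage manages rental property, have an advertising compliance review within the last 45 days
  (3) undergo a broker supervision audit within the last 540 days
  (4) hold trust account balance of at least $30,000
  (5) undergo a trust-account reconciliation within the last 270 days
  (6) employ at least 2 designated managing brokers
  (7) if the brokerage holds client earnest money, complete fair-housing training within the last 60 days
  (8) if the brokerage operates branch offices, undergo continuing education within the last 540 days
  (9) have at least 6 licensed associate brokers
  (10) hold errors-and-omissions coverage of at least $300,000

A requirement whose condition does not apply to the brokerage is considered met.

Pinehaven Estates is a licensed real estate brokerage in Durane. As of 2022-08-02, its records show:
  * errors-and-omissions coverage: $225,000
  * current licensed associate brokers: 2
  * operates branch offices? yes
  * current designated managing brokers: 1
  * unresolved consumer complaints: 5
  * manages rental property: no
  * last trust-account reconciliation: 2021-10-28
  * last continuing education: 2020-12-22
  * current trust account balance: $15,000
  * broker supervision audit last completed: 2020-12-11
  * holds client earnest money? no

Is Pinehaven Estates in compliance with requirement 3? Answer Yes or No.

3. broker supervision audit 599 days ago vs limit 540 → not met

No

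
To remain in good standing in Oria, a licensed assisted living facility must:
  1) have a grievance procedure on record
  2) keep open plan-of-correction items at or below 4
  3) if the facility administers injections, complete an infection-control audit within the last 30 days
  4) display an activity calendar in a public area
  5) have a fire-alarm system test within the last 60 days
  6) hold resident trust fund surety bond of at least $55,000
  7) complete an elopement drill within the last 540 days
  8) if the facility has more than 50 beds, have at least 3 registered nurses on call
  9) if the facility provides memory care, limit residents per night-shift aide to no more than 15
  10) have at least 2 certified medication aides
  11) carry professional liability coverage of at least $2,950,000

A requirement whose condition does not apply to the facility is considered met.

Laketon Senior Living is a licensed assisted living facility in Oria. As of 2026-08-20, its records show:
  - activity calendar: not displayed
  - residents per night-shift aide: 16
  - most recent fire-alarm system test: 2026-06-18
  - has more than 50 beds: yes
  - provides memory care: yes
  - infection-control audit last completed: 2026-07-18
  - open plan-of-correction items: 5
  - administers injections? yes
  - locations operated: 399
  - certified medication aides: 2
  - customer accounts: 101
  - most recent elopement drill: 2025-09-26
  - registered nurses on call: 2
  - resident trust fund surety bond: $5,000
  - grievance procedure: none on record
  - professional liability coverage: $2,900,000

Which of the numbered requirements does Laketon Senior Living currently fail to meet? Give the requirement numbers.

1, 2, 3, 4, 5, 6, 8, 9, 11

1. grievance procedure absent → not met
2. open plan-of-correction items 5 > 4 → not met
3. condition 'administers injections' holds; infection-control audit 33 days ago vs limit 30 → not met
4. activity calendar absent → not met
5. fire-alarm system test 63 days ago vs limit 60 → not met
6. resident trust fund surety bond $5,000 < $55,000 → not met
7. elopement drill 328 days ago vs limit 540 → met
8. condition 'has more than 50 beds' holds; registered nurses on call 2 < 3 → not met
9. condition 'provides memory care' holds; residents per night-shift aide 16 > 15 → not met
10. certified medication aides 2 ≥ 2 → met
11. professional liability coverage $2,900,000 < $2,950,000 → not met
Not met: 1, 2, 3, 4, 5, 6, 8, 9, 11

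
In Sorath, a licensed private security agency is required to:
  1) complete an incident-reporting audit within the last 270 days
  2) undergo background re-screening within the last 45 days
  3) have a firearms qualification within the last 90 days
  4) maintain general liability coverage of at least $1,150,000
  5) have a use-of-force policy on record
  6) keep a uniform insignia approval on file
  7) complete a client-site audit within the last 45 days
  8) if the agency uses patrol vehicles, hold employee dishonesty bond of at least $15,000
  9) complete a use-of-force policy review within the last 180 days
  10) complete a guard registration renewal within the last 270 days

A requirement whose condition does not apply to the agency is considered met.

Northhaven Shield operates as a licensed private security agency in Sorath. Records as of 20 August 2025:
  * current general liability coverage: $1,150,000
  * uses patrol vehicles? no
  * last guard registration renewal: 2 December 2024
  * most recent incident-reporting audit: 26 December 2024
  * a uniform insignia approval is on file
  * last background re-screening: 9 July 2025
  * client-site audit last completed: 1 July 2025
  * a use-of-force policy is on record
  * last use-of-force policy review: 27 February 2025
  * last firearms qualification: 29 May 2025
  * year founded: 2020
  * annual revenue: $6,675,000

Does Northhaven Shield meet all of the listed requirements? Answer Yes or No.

No

1. incident-reporting audit 237 days ago vs limit 270 → met
2. background re-screening 42 days ago vs limit 45 → met
3. firearms qualification 83 days ago vs limit 90 → met
4. general liability coverage $1,150,000 ≥ $1,150,000 → met
5. use-of-force policy present → met
6. uniform insignia approval present → met
7. client-site audit 50 days ago vs limit 45 → not met
8. condition 'uses patrol vehicles' does not hold → requirement n/a → met
9. use-of-force policy review 174 days ago vs limit 180 → met
10. guard registration renewal 261 days ago vs limit 270 → met
Not met: 7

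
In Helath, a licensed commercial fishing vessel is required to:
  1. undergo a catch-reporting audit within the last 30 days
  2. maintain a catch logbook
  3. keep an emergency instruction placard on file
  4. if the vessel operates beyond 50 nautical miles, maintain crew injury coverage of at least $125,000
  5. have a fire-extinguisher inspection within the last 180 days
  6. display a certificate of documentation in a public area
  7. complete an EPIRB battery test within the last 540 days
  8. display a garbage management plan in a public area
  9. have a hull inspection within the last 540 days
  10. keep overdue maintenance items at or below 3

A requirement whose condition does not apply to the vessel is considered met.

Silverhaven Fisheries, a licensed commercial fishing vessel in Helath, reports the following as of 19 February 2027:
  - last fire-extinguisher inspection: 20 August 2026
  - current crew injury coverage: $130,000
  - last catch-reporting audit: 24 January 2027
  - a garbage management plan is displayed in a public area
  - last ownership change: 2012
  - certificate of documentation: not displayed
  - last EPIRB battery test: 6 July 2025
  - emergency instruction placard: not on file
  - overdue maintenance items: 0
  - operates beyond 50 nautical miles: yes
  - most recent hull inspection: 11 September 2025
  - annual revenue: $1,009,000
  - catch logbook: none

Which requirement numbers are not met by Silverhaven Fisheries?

1. catch-reporting audit 26 days ago vs limit 30 → met
2. catch logbook absent → not met
3. emergency instruction placard absent → not met
4. condition 'operates beyond 50 nautical miles' holds; crew injury coverage $130,000 ≥ $125,000 → met
5. fire-extinguisher inspection 183 days ago vs limit 180 → not met
6. certificate of documentation absent → not met
7. EPIRB battery test 593 days ago vs limit 540 → not met
8. garbage management plan present → met
9. hull inspection 526 days ago vs limit 540 → met
10. overdue maintenance items 0 ≤ 3 → met
Not met: 2, 3, 5, 6, 7

2, 3, 5, 6, 7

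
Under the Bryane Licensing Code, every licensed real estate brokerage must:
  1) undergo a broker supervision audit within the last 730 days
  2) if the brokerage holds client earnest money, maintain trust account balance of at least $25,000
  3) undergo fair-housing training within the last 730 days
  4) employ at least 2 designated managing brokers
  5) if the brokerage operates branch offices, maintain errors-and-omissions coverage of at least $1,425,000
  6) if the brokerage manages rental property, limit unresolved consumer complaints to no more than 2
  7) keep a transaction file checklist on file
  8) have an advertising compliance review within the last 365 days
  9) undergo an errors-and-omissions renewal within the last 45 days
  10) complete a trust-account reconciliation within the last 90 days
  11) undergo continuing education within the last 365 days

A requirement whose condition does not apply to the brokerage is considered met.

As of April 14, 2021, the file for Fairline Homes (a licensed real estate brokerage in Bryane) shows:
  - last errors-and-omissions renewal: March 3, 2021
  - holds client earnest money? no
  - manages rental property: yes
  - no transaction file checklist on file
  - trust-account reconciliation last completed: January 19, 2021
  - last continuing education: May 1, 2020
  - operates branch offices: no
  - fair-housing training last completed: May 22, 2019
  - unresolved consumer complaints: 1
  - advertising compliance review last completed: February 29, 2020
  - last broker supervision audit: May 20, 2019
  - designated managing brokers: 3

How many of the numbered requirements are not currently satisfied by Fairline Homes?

2

1. broker supervision audit 695 days ago vs limit 730 → met
2. condition 'holds client earnest money' does not hold → requirement n/a → met
3. fair-housing training 693 days ago vs limit 730 → met
4. designated managing brokers 3 ≥ 2 → met
5. condition 'operates branch offices' does not hold → requirement n/a → met
6. condition 'manages rental property' holds; unresolved consumer complaints 1 ≤ 2 → met
7. transaction file checklist absent → not met
8. advertising compliance review 410 days ago vs limit 365 → not met
9. errors-and-omissions renewal 42 days ago vs limit 45 → met
10. trust-account reconciliation 85 days ago vs limit 90 → met
11. continuing education 348 days ago vs limit 365 → met
Not met: 2 of 11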